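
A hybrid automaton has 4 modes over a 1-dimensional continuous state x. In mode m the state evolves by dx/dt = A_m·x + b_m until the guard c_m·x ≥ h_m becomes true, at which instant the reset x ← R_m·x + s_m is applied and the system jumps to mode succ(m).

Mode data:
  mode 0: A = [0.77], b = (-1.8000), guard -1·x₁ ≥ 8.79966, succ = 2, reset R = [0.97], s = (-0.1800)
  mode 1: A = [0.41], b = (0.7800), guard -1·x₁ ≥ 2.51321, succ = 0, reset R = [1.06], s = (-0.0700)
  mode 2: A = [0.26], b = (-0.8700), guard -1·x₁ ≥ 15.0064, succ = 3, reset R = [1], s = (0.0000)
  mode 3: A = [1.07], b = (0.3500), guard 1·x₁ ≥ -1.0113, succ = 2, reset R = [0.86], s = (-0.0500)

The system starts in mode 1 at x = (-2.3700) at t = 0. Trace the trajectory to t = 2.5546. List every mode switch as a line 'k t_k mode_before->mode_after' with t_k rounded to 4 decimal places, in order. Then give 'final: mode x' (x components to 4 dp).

1 0.6517 1->0
2 1.6733 0->2
final: 2 -11.8218

Mode 1: guard c·x = 2.5132 hit at Δt = 0.6517 (t = 0.6517), x⁻ = (-2.5132) → reset → x⁺ = (-2.7340), jump to mode 0
Mode 0: guard c·x = 8.7997 hit at Δt = 1.0216 (t = 1.6733), x⁻ = (-8.7997) → reset → x⁺ = (-8.7157), jump to mode 2
Mode 2: flow for 0.8813 to horizon, guard not reached → x = (-11.8218)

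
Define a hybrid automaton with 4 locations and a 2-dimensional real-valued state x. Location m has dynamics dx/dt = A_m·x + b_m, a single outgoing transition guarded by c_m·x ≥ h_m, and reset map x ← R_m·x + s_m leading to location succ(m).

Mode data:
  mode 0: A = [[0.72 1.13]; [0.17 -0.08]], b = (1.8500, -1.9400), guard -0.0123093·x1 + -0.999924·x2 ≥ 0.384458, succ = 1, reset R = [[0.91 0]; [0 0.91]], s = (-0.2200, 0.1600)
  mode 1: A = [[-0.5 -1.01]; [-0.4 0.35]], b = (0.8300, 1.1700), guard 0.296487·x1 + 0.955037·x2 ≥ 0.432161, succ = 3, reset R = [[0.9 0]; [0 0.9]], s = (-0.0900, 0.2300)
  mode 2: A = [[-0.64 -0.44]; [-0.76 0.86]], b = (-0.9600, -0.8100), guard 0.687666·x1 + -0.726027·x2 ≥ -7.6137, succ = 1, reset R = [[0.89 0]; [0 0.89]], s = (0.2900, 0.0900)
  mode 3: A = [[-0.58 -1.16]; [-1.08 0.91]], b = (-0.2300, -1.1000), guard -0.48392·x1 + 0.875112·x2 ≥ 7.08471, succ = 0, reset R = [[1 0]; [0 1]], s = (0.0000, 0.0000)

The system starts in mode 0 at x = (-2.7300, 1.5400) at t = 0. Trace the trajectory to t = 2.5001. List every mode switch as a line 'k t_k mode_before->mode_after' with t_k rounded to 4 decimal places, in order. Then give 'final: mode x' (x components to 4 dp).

Mode 0: guard c·x = 0.3845 hit at Δt = 0.8004 (t = 0.8004), x⁻ = (-2.0441, -0.3593) → reset → x⁺ = (-2.0802, -0.1670), jump to mode 1
Mode 1: guard c·x = 0.4322 hit at Δt = 0.5346 (t = 1.3350), x⁻ = (-1.3813, 0.8813) → reset → x⁺ = (-1.3332, 1.0232), jump to mode 3
Mode 3: flow for 1.1651 to horizon, guard not reached → x = (-3.5047, 5.0055)

1 0.8004 0->1
2 1.3350 1->3
final: 3 -3.5047 5.0055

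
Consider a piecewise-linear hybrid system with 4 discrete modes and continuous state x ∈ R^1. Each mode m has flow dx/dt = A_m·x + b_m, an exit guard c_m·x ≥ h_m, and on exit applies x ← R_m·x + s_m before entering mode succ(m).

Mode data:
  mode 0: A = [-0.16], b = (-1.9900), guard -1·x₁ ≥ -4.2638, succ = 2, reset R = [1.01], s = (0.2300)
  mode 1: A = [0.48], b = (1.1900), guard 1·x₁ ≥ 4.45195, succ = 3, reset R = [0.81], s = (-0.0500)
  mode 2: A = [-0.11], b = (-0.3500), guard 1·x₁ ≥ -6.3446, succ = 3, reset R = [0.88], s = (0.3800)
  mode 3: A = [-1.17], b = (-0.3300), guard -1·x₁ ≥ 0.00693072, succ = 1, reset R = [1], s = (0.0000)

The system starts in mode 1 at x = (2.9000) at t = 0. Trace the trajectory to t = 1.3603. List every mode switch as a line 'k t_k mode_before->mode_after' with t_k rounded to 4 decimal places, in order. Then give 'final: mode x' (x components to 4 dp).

Mode 1: guard c·x = 4.4520 hit at Δt = 0.5281 (t = 0.5281), x⁻ = (4.4520) → reset → x⁺ = (3.5561), jump to mode 3
Mode 3: flow for 0.8322 to horizon, guard not reached → x = (1.1676)

1 0.5281 1->3
final: 3 1.1676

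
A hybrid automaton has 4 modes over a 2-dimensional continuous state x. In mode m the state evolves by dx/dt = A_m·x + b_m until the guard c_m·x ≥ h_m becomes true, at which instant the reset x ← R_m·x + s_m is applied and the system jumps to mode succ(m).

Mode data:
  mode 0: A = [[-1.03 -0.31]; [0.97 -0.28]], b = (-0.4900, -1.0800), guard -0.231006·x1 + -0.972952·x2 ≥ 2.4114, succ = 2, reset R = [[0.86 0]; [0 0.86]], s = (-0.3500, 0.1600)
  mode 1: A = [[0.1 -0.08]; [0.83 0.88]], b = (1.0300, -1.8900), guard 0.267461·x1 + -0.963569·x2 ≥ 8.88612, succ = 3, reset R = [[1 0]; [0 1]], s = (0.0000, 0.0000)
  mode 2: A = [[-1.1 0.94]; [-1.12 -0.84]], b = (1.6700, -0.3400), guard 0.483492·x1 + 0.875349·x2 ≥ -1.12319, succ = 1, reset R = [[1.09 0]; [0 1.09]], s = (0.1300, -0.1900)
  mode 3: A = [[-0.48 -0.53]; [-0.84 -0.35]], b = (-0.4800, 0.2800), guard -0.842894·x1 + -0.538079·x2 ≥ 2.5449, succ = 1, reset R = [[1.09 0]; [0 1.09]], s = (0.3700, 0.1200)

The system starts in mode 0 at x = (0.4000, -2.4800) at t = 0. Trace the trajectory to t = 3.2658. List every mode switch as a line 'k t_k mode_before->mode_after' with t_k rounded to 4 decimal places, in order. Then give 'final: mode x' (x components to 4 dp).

1 1.4785 0->2
2 2.1489 2->1
final: 1 1.7764 -6.6497

Mode 0: guard c·x = 2.4114 hit at Δt = 1.4785 (t = 1.4785), x⁻ = (0.3077, -2.5515) → reset → x⁺ = (-0.0854, -2.0343), jump to mode 2
Mode 2: guard c·x = -1.1232 hit at Δt = 0.6704 (t = 2.1489), x⁻ = (0.0448, -1.3079) → reset → x⁺ = (0.1788, -1.6156), jump to mode 1
Mode 1: flow for 1.1169 to horizon, guard not reached → x = (1.7764, -6.6497)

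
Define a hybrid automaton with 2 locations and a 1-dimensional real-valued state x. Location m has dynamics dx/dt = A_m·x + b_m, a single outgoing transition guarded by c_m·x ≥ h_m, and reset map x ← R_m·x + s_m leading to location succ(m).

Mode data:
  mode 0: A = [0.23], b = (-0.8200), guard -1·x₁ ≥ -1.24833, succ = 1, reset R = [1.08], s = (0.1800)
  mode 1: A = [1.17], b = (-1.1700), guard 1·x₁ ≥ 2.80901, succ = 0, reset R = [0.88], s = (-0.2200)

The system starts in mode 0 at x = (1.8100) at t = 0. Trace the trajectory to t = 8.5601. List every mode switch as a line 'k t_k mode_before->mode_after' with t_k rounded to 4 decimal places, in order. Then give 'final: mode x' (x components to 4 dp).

1 1.2071 0->1
2 2.2593 1->0
3 4.7275 0->1
4 5.7797 1->0
5 8.2479 0->1
final: 1 1.7611

Mode 0: guard c·x = -1.2483 hit at Δt = 1.2071 (t = 1.2071), x⁻ = (1.2483) → reset → x⁺ = (1.5282), jump to mode 1
Mode 1: guard c·x = 2.8090 hit at Δt = 1.0522 (t = 2.2593), x⁻ = (2.8090) → reset → x⁺ = (2.2519), jump to mode 0
Mode 0: guard c·x = -1.2483 hit at Δt = 2.4682 (t = 4.7275), x⁻ = (1.2483) → reset → x⁺ = (1.5282), jump to mode 1
Mode 1: guard c·x = 2.8090 hit at Δt = 1.0522 (t = 5.7797), x⁻ = (2.8090) → reset → x⁺ = (2.2519), jump to mode 0
Mode 0: guard c·x = -1.2483 hit at Δt = 2.4682 (t = 8.2479), x⁻ = (1.2483) → reset → x⁺ = (1.5282), jump to mode 1
Mode 1: flow for 0.3122 to horizon, guard not reached → x = (1.7611)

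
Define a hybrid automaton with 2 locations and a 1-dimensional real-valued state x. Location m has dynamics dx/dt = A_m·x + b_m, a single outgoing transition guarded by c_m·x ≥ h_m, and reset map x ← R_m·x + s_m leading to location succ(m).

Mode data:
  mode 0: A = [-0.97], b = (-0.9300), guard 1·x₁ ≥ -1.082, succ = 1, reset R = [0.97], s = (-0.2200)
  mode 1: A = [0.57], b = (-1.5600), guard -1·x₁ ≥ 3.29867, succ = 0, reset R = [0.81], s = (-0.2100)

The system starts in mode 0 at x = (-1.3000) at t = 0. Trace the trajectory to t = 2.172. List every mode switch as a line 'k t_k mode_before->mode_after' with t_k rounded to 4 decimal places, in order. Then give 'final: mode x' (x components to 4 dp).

1 1.0500 0->1
2 1.7689 1->0
final: 0 -2.2595

Mode 0: guard c·x = -1.0820 hit at Δt = 1.0500 (t = 1.0500), x⁻ = (-1.0820) → reset → x⁺ = (-1.2695), jump to mode 1
Mode 1: guard c·x = 3.2987 hit at Δt = 0.7189 (t = 1.7689), x⁻ = (-3.2987) → reset → x⁺ = (-2.8819), jump to mode 0
Mode 0: flow for 0.4031 to horizon, guard not reached → x = (-2.2595)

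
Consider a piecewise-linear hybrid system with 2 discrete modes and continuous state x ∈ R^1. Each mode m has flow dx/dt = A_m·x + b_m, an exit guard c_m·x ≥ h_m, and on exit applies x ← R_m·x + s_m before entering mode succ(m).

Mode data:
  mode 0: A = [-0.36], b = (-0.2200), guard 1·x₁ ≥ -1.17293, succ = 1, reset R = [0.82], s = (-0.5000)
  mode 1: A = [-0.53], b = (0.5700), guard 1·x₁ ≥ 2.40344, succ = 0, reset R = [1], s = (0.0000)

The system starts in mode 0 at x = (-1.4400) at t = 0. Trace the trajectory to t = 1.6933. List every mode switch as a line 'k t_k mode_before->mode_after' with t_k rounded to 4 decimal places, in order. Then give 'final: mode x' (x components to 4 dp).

1 1.0803 0->1
final: 1 -0.7580

Mode 0: guard c·x = -1.1729 hit at Δt = 1.0803 (t = 1.0803), x⁻ = (-1.1729) → reset → x⁺ = (-1.4618), jump to mode 1
Mode 1: flow for 0.6130 to horizon, guard not reached → x = (-0.7580)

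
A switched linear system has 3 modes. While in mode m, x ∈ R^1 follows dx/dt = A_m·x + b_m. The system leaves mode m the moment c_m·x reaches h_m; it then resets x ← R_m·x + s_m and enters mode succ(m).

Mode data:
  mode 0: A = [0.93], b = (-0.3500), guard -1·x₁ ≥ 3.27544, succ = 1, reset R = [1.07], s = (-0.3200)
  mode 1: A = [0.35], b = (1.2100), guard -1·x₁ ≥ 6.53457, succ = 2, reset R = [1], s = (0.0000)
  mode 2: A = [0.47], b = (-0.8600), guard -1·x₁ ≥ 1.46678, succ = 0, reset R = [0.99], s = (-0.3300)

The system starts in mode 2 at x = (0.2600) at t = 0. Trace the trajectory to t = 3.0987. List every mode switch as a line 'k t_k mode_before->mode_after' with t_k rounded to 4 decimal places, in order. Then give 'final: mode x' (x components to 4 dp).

Mode 2: guard c·x = 1.4668 hit at Δt = 1.5786 (t = 1.5786), x⁻ = (-1.4668) → reset → x⁺ = (-1.7821), jump to mode 0
Mode 0: guard c·x = 3.2754 hit at Δt = 0.5654 (t = 2.1440), x⁻ = (-3.2754) → reset → x⁺ = (-3.8247), jump to mode 1
Mode 1: flow for 0.9547 to horizon, guard not reached → x = (-3.9706)

1 1.5786 2->0
2 2.1440 0->1
final: 1 -3.9706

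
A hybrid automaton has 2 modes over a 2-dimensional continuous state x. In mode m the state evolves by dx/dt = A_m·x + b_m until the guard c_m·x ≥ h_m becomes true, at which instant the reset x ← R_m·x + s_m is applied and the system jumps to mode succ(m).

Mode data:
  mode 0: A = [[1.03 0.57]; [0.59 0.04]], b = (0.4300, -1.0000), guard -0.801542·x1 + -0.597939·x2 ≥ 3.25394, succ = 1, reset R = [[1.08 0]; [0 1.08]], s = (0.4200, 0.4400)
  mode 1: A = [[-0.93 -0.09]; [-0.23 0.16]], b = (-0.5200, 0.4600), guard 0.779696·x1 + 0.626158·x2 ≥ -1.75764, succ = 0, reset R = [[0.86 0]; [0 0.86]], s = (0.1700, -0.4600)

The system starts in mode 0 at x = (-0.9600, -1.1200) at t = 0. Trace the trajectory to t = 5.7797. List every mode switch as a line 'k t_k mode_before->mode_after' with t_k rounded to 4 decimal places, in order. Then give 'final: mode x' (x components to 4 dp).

1 0.6347 0->1
2 1.7280 1->0
3 2.3101 0->1
4 4.1569 1->0
5 4.7922 0->1
final: 1 -0.6875 -2.9139

Mode 0: guard c·x = 3.2539 hit at Δt = 0.6347 (t = 0.6347), x⁻ = (-2.2943, -2.3663) → reset → x⁺ = (-2.0579, -2.1156), jump to mode 1
Mode 1: guard c·x = -1.7576 hit at Δt = 1.0933 (t = 1.7280), x⁻ = (-0.9910, -1.5730) → reset → x⁺ = (-0.6823, -1.8128), jump to mode 0
Mode 0: guard c·x = 3.2539 hit at Δt = 0.5821 (t = 2.3101), x⁻ = (-1.9225, -2.8648) → reset → x⁺ = (-1.6563, -2.6540), jump to mode 1
Mode 1: guard c·x = -1.7576 hit at Δt = 1.8467 (t = 4.1569), x⁻ = (-0.5755, -2.0905) → reset → x⁺ = (-0.3249, -2.2578), jump to mode 0
Mode 0: guard c·x = 3.2539 hit at Δt = 0.6353 (t = 4.7922), x⁻ = (-1.6074, -3.2872) → reset → x⁺ = (-1.3160, -3.1101), jump to mode 1
Mode 1: flow for 0.9875 to horizon, guard not reached → x = (-0.6875, -2.9139)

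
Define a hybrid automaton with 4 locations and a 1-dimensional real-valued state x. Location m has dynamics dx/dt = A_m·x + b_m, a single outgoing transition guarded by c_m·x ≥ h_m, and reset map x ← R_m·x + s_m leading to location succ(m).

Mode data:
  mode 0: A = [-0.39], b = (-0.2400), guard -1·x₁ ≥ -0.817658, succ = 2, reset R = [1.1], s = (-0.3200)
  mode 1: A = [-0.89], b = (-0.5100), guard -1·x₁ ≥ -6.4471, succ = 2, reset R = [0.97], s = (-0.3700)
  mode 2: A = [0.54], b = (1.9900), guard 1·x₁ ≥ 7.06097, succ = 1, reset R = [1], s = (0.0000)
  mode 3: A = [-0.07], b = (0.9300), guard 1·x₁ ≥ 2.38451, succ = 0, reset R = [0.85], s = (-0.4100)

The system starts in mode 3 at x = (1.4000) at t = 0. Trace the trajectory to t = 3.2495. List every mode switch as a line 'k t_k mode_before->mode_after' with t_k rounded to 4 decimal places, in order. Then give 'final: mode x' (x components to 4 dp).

1 1.2352 3->0
2 2.3716 0->2
final: 2 3.1660

Mode 3: guard c·x = 2.3845 hit at Δt = 1.2352 (t = 1.2352), x⁻ = (2.3845) → reset → x⁺ = (1.6168), jump to mode 0
Mode 0: guard c·x = -0.8177 hit at Δt = 1.1364 (t = 2.3716), x⁻ = (0.8177) → reset → x⁺ = (0.5794), jump to mode 2
Mode 2: flow for 0.8779 to horizon, guard not reached → x = (3.1660)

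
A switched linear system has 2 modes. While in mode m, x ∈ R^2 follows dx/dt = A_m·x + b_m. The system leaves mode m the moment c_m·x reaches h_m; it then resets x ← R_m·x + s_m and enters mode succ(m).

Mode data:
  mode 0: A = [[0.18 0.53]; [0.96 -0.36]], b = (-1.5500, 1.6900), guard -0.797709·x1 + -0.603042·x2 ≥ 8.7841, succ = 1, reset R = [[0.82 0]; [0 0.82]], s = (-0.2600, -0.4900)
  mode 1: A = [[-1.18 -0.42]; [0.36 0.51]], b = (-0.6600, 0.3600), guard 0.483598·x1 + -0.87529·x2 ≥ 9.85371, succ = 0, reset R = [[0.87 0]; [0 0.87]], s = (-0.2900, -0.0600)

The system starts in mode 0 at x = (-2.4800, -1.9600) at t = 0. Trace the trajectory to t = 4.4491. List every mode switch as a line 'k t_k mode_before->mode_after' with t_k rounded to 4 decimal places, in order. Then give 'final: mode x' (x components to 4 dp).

1 1.3199 0->1
2 2.9132 1->0
3 3.9235 0->1
final: 1 -1.5681 -8.8553

Mode 0: guard c·x = 8.7841 hit at Δt = 1.3199 (t = 1.3199), x⁻ = (-7.6179, -4.4893) → reset → x⁺ = (-6.5067, -4.1712), jump to mode 1
Mode 1: guard c·x = 9.8537 hit at Δt = 1.5933 (t = 2.9132), x⁻ = (1.0355, -10.6856) → reset → x⁺ = (0.6109, -9.3564), jump to mode 0
Mode 0: guard c·x = 8.7841 hit at Δt = 1.0103 (t = 3.9235), x⁻ = (-5.5465, -7.2294) → reset → x⁺ = (-4.8081, -6.4181), jump to mode 1
Mode 1: flow for 0.5256 to horizon, guard not reached → x = (-1.5681, -8.8553)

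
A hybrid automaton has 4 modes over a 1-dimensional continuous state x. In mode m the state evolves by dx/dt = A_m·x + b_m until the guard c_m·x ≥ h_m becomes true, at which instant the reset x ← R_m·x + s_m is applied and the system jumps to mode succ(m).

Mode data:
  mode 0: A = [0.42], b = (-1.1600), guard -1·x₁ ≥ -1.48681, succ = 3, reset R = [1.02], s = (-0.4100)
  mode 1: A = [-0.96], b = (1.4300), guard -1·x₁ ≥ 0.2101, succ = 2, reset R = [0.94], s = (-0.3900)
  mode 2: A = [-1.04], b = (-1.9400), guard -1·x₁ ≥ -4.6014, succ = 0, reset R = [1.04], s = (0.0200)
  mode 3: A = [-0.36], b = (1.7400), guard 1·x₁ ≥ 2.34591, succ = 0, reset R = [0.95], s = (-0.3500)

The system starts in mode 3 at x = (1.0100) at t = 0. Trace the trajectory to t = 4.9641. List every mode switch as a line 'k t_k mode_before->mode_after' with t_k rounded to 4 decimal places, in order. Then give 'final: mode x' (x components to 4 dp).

Mode 3: guard c·x = 2.3459 hit at Δt = 1.1941 (t = 1.1941), x⁻ = (2.3459) → reset → x⁺ = (1.8786), jump to mode 0
Mode 0: guard c·x = -1.4868 hit at Δt = 0.8741 (t = 2.0682), x⁻ = (1.4868) → reset → x⁺ = (1.1065), jump to mode 3
Mode 3: guard c·x = 2.3459 hit at Δt = 1.1231 (t = 3.1913), x⁻ = (2.3459) → reset → x⁺ = (1.8786), jump to mode 0
Mode 0: guard c·x = -1.4868 hit at Δt = 0.8741 (t = 4.0654), x⁻ = (1.4868) → reset → x⁺ = (1.1065), jump to mode 3
Mode 3: flow for 0.8987 to horizon, guard not reached → x = (2.1367)

1 1.1941 3->0
2 2.0682 0->3
3 3.1913 3->0
4 4.0654 0->3
final: 3 2.1367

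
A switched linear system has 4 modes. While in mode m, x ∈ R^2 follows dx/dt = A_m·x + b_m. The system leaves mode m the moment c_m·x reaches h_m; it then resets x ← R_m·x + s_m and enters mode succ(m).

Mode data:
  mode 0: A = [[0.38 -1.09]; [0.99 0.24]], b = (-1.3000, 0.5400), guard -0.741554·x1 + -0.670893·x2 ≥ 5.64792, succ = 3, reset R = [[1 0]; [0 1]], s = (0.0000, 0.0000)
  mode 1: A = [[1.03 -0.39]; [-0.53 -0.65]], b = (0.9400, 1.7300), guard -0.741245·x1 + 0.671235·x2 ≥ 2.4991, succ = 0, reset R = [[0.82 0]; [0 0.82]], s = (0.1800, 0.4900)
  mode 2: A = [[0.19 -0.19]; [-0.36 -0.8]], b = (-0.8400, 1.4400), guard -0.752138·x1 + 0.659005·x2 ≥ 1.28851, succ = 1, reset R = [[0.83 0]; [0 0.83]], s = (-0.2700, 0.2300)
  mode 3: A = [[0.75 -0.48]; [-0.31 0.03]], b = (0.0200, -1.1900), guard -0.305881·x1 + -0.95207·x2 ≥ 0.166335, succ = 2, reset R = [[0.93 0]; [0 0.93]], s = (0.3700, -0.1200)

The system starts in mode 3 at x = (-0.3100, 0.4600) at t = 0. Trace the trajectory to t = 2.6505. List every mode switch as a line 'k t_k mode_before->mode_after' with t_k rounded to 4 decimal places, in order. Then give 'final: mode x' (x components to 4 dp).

1 0.4523 3->2
2 1.2776 2->1
3 1.9163 1->0
final: 0 -4.1700 0.7981

Mode 3: guard c·x = 0.1663 hit at Δt = 0.4523 (t = 0.4523), x⁻ = (-0.4845, -0.0190) → reset → x⁺ = (-0.0806, -0.1377), jump to mode 2
Mode 2: guard c·x = 1.2885 hit at Δt = 0.8253 (t = 1.2776), x⁻ = (-0.9145, 0.9115) → reset → x⁺ = (-1.0290, 0.9866), jump to mode 1
Mode 1: guard c·x = 2.4991 hit at Δt = 0.6387 (t = 1.9163), x⁻ = (-1.6363, 1.9162) → reset → x⁺ = (-1.1617, 2.0613), jump to mode 0
Mode 0: flow for 0.7342 to horizon, guard not reached → x = (-4.1700, 0.7981)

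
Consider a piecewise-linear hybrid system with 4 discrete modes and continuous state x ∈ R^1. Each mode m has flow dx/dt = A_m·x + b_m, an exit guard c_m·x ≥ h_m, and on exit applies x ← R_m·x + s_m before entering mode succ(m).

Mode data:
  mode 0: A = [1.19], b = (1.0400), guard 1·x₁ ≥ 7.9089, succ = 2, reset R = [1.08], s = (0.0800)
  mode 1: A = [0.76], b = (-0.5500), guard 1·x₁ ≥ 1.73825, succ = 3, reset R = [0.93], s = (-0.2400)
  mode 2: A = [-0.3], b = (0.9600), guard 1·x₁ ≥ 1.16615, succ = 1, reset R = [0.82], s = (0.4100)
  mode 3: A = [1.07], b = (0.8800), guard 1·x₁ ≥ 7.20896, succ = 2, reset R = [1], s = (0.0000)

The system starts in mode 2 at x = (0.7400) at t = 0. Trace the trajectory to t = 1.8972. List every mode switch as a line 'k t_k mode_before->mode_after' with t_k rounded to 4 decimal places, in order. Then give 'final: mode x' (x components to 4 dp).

Mode 2: guard c·x = 1.1662 hit at Δt = 0.6341 (t = 0.6341), x⁻ = (1.1662) → reset → x⁺ = (1.3662), jump to mode 1
Mode 1: guard c·x = 1.7383 hit at Δt = 0.6010 (t = 1.2351), x⁻ = (1.7382) → reset → x⁺ = (1.3766), jump to mode 3
Mode 3: flow for 0.6621 to horizon, guard not reached → x = (3.6434)

1 0.6341 2->1
2 1.2351 1->3
final: 3 3.6434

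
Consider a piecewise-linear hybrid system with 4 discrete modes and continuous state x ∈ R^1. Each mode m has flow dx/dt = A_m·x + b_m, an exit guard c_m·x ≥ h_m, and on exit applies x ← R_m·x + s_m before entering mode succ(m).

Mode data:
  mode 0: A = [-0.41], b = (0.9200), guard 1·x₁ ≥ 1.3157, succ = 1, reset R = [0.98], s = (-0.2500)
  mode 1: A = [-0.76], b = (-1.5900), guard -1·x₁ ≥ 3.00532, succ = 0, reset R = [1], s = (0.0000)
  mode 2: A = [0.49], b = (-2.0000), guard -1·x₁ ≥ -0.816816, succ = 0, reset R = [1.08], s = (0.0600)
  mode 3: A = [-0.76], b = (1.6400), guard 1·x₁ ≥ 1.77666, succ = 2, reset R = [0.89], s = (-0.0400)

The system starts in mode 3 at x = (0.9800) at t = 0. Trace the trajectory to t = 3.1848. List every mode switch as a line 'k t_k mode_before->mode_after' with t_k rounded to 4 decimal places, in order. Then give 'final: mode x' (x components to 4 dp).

Mode 3: guard c·x = 1.7767 hit at Δt = 1.4843 (t = 1.4843), x⁻ = (1.7767) → reset → x⁺ = (1.5412), jump to mode 2
Mode 2: guard c·x = -0.8168 hit at Δt = 0.5120 (t = 1.9963), x⁻ = (0.8168) → reset → x⁺ = (0.9422), jump to mode 0
Mode 0: guard c·x = 1.3157 hit at Δt = 0.8249 (t = 2.8212), x⁻ = (1.3157) → reset → x⁺ = (1.0394), jump to mode 1
Mode 1: flow for 0.3636 to horizon, guard not reached → x = (0.2833)

1 1.4843 3->2
2 1.9963 2->0
3 2.8212 0->1
final: 1 0.2833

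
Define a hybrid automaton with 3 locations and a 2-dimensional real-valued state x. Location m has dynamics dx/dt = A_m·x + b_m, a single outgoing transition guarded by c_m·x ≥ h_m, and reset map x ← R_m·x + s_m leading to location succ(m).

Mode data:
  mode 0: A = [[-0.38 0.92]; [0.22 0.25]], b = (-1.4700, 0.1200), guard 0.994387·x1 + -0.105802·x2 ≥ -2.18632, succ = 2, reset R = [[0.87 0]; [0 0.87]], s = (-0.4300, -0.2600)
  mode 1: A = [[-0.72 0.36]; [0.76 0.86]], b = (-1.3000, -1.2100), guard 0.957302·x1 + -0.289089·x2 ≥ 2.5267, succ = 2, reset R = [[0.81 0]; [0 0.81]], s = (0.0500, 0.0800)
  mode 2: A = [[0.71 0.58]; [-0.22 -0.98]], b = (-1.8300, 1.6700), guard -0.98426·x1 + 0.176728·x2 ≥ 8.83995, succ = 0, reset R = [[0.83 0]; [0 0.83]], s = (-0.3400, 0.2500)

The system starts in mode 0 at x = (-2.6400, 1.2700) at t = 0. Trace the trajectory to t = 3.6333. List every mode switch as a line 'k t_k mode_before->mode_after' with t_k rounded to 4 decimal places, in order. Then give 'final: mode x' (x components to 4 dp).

Mode 0: guard c·x = -2.1863 hit at Δt = 1.0646 (t = 1.0646), x⁻ = (-2.0736, 1.1750) → reset → x⁺ = (-2.2341, 0.7623), jump to mode 2
Mode 2: guard c·x = 8.8399 hit at Δt = 1.4276 (t = 2.4922), x⁻ = (-8.5443, 2.4341) → reset → x⁺ = (-7.4317, 2.2703), jump to mode 0
Mode 0: flow for 1.1411 to horizon, guard not reached → x = (-4.6494, 1.4538)

1 1.0646 0->2
2 2.4922 2->0
final: 0 -4.6494 1.4538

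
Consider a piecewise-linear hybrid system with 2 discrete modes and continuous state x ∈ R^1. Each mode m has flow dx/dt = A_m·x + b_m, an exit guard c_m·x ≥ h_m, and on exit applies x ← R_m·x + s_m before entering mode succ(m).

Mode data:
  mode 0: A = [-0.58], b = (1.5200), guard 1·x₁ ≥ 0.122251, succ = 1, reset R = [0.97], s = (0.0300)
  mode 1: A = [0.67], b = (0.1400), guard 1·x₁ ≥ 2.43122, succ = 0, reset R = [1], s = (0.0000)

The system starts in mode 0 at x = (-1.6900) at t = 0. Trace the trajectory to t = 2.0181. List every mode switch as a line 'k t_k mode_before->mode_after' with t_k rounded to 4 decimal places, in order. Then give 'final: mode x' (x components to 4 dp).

1 0.9404 0->1
final: 1 0.5271

Mode 0: guard c·x = 0.1223 hit at Δt = 0.9404 (t = 0.9404), x⁻ = (0.1223) → reset → x⁺ = (0.1486), jump to mode 1
Mode 1: flow for 1.0777 to horizon, guard not reached → x = (0.5271)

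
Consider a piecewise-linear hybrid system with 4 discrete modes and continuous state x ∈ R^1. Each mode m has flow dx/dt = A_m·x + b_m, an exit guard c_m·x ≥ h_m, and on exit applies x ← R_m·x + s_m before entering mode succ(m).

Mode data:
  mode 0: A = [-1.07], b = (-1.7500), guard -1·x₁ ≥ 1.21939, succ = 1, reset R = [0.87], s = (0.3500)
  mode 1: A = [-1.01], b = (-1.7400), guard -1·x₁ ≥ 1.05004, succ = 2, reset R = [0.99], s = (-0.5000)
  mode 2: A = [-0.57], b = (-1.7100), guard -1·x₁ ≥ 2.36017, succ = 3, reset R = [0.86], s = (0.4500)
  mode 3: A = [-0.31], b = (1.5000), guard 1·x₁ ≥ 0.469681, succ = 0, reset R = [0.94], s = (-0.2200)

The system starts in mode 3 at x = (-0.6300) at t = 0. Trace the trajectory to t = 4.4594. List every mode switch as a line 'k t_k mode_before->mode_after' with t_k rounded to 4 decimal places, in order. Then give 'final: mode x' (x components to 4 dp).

1 0.7242 3->0
2 2.1221 0->1
3 2.5263 1->2
4 3.9742 2->3
final: 3 -0.6834

Mode 3: guard c·x = 0.4697 hit at Δt = 0.7242 (t = 0.7242), x⁻ = (0.4697) → reset → x⁺ = (0.2215), jump to mode 0
Mode 0: guard c·x = 1.2194 hit at Δt = 1.3979 (t = 2.1221), x⁻ = (-1.2194) → reset → x⁺ = (-0.7109), jump to mode 1
Mode 1: guard c·x = 1.0500 hit at Δt = 0.4042 (t = 2.5263), x⁻ = (-1.0500) → reset → x⁺ = (-1.5395), jump to mode 2
Mode 2: guard c·x = 2.3602 hit at Δt = 1.4479 (t = 3.9742), x⁻ = (-2.3602) → reset → x⁺ = (-1.5797), jump to mode 3
Mode 3: flow for 0.4852 to horizon, guard not reached → x = (-0.6834)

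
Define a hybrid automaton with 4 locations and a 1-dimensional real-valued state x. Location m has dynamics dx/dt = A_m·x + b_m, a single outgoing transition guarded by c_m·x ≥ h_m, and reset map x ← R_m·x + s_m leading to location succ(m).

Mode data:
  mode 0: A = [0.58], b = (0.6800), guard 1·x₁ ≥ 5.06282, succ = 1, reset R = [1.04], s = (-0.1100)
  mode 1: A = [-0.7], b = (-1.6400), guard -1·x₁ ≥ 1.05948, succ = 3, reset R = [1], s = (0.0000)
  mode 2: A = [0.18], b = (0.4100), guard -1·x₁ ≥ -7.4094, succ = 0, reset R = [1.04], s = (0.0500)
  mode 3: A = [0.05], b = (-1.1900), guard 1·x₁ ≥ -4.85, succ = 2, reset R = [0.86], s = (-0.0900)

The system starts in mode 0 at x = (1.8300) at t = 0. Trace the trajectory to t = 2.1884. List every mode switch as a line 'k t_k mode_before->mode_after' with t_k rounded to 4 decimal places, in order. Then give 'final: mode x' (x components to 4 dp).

Mode 0: guard c·x = 5.0628 hit at Δt = 1.2600 (t = 1.2600), x⁻ = (5.0628) → reset → x⁺ = (5.1553), jump to mode 1
Mode 1: flow for 0.9284 to horizon, guard not reached → x = (1.5720)

1 1.2600 0->1
final: 1 1.5720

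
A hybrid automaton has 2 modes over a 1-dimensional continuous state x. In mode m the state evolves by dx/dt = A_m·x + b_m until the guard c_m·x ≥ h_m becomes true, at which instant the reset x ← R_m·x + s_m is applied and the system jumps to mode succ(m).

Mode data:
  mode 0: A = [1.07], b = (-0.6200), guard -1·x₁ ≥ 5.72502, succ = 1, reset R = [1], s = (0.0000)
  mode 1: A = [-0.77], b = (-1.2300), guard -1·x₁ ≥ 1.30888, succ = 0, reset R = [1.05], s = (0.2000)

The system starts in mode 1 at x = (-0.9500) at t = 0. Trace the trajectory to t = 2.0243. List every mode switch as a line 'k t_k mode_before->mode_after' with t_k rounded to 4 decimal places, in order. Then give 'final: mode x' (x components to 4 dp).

Mode 1: guard c·x = 1.3089 hit at Δt = 1.0496 (t = 1.0496), x⁻ = (-1.3089) → reset → x⁺ = (-1.1743), jump to mode 0
Mode 0: flow for 0.9747 to horizon, guard not reached → x = (-4.3969)

1 1.0496 1->0
final: 0 -4.3969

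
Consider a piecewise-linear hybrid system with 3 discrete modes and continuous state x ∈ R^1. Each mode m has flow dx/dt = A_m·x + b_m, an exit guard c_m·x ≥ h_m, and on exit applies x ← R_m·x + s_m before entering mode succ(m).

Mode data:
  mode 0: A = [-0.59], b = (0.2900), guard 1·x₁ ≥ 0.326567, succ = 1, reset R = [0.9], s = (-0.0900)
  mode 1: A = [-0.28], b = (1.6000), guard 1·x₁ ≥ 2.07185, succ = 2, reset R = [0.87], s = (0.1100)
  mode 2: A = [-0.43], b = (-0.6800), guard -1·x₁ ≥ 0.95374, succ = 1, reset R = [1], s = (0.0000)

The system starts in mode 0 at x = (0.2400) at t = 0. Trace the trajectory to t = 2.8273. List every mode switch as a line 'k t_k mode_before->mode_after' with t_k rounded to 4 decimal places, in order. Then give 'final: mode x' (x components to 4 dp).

1 0.7150 0->1
2 2.1935 1->2
final: 2 1.0790

Mode 0: guard c·x = 0.3266 hit at Δt = 0.7150 (t = 0.7150), x⁻ = (0.3266) → reset → x⁺ = (0.2039), jump to mode 1
Mode 1: guard c·x = 2.0718 hit at Δt = 1.4785 (t = 2.1935), x⁻ = (2.0718) → reset → x⁺ = (1.9125), jump to mode 2
Mode 2: flow for 0.6338 to horizon, guard not reached → x = (1.0790)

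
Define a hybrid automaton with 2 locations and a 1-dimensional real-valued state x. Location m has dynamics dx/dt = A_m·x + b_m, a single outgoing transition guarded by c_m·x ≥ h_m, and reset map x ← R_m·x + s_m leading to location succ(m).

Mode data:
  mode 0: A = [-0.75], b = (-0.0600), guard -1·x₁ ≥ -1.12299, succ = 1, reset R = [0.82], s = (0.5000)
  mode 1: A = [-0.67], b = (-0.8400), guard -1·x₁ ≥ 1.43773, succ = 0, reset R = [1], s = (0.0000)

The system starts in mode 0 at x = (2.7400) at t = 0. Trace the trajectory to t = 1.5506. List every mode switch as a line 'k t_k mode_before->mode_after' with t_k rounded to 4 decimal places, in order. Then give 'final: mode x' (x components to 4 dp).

Mode 0: guard c·x = -1.1230 hit at Δt = 1.1359 (t = 1.1359), x⁻ = (1.1230) → reset → x⁺ = (1.4209), jump to mode 1
Mode 1: flow for 0.4147 to horizon, guard not reached → x = (0.7720)

1 1.1359 0->1
final: 1 0.7720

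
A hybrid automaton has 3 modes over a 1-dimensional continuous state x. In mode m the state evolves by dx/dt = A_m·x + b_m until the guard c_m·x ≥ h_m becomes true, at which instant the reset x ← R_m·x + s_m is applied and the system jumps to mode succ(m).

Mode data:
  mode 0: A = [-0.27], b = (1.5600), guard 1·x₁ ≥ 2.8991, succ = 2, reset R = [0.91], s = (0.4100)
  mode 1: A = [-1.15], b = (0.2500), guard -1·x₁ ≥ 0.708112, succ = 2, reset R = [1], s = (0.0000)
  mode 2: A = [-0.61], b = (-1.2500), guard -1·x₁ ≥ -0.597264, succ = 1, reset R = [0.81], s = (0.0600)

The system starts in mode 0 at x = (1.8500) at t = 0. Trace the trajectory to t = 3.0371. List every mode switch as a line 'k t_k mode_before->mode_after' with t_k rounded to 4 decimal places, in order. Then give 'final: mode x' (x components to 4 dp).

1 1.1509 0->2
2 2.2255 2->1
final: 1 0.3457

Mode 0: guard c·x = 2.8991 hit at Δt = 1.1509 (t = 1.1509), x⁻ = (2.8991) → reset → x⁺ = (3.0482), jump to mode 2
Mode 2: guard c·x = -0.5973 hit at Δt = 1.0746 (t = 2.2255), x⁻ = (0.5973) → reset → x⁺ = (0.5438), jump to mode 1
Mode 1: flow for 0.8116 to horizon, guard not reached → x = (0.3457)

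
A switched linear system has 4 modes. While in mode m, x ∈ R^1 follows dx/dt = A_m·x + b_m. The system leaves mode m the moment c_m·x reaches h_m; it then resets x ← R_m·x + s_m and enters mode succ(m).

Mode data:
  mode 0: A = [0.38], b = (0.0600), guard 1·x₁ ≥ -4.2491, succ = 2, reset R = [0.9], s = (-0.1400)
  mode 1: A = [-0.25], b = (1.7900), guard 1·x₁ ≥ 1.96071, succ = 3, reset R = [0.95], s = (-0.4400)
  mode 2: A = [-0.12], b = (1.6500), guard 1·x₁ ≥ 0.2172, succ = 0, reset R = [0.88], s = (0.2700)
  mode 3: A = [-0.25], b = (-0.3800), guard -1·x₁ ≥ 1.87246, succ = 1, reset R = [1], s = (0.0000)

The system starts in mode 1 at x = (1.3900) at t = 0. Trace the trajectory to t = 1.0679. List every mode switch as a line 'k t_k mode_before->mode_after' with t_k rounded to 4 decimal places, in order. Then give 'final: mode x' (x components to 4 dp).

Mode 1: guard c·x = 1.9607 hit at Δt = 0.4166 (t = 0.4166), x⁻ = (1.9607) → reset → x⁺ = (1.4227), jump to mode 3
Mode 3: flow for 0.6513 to horizon, guard not reached → x = (0.9805)

1 0.4166 1->3
final: 3 0.9805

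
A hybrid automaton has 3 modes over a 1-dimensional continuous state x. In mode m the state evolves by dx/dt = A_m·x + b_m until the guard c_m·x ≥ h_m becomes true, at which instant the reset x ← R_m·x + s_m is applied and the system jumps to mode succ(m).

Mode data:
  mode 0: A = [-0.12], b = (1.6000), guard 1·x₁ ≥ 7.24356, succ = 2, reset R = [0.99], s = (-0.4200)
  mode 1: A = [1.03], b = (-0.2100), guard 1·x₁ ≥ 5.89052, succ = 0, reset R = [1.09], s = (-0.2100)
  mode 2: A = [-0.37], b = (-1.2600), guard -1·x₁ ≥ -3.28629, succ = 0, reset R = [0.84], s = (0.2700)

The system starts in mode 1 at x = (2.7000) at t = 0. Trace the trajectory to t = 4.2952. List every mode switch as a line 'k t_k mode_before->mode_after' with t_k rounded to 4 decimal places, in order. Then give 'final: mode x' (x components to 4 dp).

1 0.7994 1->0
2 2.1050 0->2
3 3.2327 2->0
final: 0 4.2638

Mode 1: guard c·x = 5.8905 hit at Δt = 0.7994 (t = 0.7994), x⁻ = (5.8905) → reset → x⁺ = (6.2107), jump to mode 0
Mode 0: guard c·x = 7.2436 hit at Δt = 1.3056 (t = 2.1050), x⁻ = (7.2436) → reset → x⁺ = (6.7511), jump to mode 2
Mode 2: guard c·x = -3.2863 hit at Δt = 1.1277 (t = 3.2327), x⁻ = (3.2863) → reset → x⁺ = (3.0305), jump to mode 0
Mode 0: flow for 1.0625 to horizon, guard not reached → x = (4.2638)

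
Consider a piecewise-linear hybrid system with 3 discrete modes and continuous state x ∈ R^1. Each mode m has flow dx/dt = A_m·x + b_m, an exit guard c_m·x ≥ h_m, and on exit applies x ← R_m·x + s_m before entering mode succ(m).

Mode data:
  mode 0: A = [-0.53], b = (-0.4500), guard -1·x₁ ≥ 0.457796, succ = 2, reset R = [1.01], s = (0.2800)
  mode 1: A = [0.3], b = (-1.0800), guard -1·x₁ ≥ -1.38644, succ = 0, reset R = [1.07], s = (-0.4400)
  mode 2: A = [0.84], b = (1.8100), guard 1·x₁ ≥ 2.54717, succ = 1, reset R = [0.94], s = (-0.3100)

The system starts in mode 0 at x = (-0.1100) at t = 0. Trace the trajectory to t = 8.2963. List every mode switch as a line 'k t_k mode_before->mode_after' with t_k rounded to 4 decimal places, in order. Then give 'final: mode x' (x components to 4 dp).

1 1.2000 0->2
2 2.2342 2->1
3 3.4967 1->0
4 6.4709 0->2
5 7.5051 2->1
final: 1 1.6783

Mode 0: guard c·x = 0.4578 hit at Δt = 1.2000 (t = 1.2000), x⁻ = (-0.4578) → reset → x⁺ = (-0.1824), jump to mode 2
Mode 2: guard c·x = 2.5472 hit at Δt = 1.0342 (t = 2.2342), x⁻ = (2.5472) → reset → x⁺ = (2.0843), jump to mode 1
Mode 1: guard c·x = -1.3864 hit at Δt = 1.2625 (t = 3.4967), x⁻ = (1.3864) → reset → x⁺ = (1.0435), jump to mode 0
Mode 0: guard c·x = 0.4578 hit at Δt = 2.9742 (t = 6.4709), x⁻ = (-0.4578) → reset → x⁺ = (-0.1824), jump to mode 2
Mode 2: guard c·x = 2.5472 hit at Δt = 1.0342 (t = 7.5051), x⁻ = (2.5472) → reset → x⁺ = (2.0843), jump to mode 1
Mode 1: flow for 0.7912 to horizon, guard not reached → x = (1.6783)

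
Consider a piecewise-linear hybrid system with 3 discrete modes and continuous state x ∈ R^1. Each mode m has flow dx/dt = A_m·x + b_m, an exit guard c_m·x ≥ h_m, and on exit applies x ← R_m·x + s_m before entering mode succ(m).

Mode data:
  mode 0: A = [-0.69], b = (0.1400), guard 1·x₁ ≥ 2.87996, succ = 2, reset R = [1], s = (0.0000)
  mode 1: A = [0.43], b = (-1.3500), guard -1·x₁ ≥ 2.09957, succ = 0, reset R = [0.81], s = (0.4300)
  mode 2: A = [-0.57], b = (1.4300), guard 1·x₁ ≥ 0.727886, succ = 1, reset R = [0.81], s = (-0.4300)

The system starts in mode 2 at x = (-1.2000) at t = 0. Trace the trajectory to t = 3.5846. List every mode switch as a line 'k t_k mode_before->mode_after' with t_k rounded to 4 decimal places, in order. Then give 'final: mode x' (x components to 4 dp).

1 1.2870 2->1
2 2.5992 1->0
final: 0 -0.5437

Mode 2: guard c·x = 0.7279 hit at Δt = 1.2870 (t = 1.2870), x⁻ = (0.7279) → reset → x⁺ = (0.1596), jump to mode 1
Mode 1: guard c·x = 2.0996 hit at Δt = 1.3122 (t = 2.5992), x⁻ = (-2.0996) → reset → x⁺ = (-1.2707), jump to mode 0
Mode 0: flow for 0.9854 to horizon, guard not reached → x = (-0.5437)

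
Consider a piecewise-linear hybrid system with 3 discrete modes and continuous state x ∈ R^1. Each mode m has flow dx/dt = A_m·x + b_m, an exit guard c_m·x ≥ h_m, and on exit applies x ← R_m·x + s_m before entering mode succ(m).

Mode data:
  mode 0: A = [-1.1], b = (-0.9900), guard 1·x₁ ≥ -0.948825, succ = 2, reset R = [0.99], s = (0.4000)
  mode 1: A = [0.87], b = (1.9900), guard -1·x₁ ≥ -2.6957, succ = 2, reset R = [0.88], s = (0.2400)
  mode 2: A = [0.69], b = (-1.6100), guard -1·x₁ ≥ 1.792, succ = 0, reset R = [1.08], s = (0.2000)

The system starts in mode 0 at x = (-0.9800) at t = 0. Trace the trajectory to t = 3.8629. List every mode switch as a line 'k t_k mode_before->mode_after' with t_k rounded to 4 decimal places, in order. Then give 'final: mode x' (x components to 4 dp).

Mode 0: guard c·x = -0.9488 hit at Δt = 0.4489 (t = 0.4489), x⁻ = (-0.9488) → reset → x⁺ = (-0.5393), jump to mode 2
Mode 2: guard c·x = 1.7920 hit at Δt = 0.5245 (t = 0.9734), x⁻ = (-1.7920) → reset → x⁺ = (-1.7354), jump to mode 0
Mode 0: guard c·x = -0.9488 hit at Δt = 2.5815 (t = 3.5549), x⁻ = (-0.9488) → reset → x⁺ = (-0.5393), jump to mode 2
Mode 2: flow for 0.3080 to horizon, guard not reached → x = (-1.2196)

1 0.4489 0->2
2 0.9734 2->0
3 3.5549 0->2
final: 2 -1.2196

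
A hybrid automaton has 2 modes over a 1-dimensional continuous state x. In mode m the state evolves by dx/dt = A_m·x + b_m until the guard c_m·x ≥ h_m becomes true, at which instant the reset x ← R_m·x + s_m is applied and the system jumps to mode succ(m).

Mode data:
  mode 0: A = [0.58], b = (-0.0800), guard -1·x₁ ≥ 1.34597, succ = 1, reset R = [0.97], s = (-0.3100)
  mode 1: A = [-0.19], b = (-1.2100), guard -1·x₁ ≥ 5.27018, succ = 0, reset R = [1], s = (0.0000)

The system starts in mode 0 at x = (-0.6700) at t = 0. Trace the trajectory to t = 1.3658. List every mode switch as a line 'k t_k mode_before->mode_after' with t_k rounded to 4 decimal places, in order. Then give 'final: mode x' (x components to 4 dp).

1 1.0482 0->1
final: 1 -1.8939

Mode 0: guard c·x = 1.3460 hit at Δt = 1.0482 (t = 1.0482), x⁻ = (-1.3460) → reset → x⁺ = (-1.6156), jump to mode 1
Mode 1: flow for 0.3176 to horizon, guard not reached → x = (-1.8939)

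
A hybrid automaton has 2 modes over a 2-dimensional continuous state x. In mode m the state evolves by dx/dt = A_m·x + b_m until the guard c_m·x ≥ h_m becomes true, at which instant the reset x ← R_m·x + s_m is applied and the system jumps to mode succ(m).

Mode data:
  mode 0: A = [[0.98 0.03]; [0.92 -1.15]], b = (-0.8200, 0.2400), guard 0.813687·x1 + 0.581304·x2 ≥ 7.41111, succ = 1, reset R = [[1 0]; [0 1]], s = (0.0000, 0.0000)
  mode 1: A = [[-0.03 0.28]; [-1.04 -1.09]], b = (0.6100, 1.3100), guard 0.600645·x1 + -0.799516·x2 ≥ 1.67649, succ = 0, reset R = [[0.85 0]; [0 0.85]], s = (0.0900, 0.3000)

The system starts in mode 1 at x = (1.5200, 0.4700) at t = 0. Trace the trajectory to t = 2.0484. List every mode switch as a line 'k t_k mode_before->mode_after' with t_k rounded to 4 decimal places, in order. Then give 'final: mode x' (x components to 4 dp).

Mode 1: guard c·x = 1.6765 hit at Δt = 1.2997 (t = 1.2997), x⁻ = (2.2400, -0.4141) → reset → x⁺ = (1.9940, -0.0520), jump to mode 0
Mode 0: flow for 0.7487 to horizon, guard not reached → x = (3.2661, 1.3180)

1 1.2997 1->0
final: 0 3.2661 1.3180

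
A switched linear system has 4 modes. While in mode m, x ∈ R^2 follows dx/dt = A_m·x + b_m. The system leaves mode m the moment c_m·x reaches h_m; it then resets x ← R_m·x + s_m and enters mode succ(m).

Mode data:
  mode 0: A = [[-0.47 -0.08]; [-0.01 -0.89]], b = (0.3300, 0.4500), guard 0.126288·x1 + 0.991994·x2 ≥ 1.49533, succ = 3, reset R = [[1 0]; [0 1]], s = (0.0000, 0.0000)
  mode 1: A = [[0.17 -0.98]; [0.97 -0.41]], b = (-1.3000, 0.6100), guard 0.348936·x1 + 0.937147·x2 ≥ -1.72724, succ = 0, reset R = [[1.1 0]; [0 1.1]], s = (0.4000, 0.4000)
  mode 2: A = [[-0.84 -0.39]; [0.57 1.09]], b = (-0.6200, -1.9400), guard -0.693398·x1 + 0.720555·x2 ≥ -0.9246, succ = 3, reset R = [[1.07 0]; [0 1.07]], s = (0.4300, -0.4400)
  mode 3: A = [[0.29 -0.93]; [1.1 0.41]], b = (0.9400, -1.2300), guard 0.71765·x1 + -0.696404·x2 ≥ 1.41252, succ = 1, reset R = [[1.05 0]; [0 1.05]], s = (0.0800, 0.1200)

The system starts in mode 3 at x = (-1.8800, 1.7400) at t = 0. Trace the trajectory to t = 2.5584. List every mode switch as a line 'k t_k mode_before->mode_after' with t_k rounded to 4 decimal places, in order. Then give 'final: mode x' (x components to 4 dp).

Mode 3: guard c·x = 1.4125 hit at Δt = 1.3252 (t = 1.3252), x⁻ = (-0.7793, -2.8314) → reset → x⁺ = (-0.7383, -2.8529), jump to mode 1
Mode 1: guard c·x = -1.7272 hit at Δt = 0.7782 (t = 2.1034), x⁻ = (0.0194, -1.8503) → reset → x⁺ = (0.4213, -1.6353), jump to mode 0
Mode 0: flow for 0.4550 to horizon, guard not reached → x = (0.5161, -0.9242)

1 1.3252 3->1
2 2.1034 1->0
final: 0 0.5161 -0.9242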